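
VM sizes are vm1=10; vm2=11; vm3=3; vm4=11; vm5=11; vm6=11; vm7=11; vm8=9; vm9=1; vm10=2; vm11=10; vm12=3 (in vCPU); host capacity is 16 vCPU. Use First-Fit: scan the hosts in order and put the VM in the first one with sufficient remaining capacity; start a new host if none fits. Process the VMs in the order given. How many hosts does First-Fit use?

8

vm1 (10 vCPU) → host 1 (remaining 6 vCPU)
vm2 (11 vCPU) → host 2 (remaining 5 vCPU)
vm3 (3 vCPU) → host 1 (remaining 3 vCPU)
vm4 (11 vCPU) → host 3 (remaining 5 vCPU)
vm5 (11 vCPU) → host 4 (remaining 5 vCPU)
vm6 (11 vCPU) → host 5 (remaining 5 vCPU)
vm7 (11 vCPU) → host 6 (remaining 5 vCPU)
vm8 (9 vCPU) → host 7 (remaining 7 vCPU)
vm9 (1 vCPU) → host 1 (remaining 2 vCPU)
vm10 (2 vCPU) → host 1 (remaining 0 vCPU)
vm11 (10 vCPU) → host 8 (remaining 6 vCPU)
vm12 (3 vCPU) → host 2 (remaining 2 vCPU)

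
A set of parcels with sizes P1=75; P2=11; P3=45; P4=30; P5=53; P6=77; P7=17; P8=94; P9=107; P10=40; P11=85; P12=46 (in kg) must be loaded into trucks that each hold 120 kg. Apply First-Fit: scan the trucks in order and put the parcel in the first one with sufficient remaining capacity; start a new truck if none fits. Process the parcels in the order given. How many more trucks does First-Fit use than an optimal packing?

1

First-Fit: [75,11,30] [45,53,17] [77,40] [94] [107] [85] [46] → 7 trucks.
Total size 680 kg; any packing needs at least ⌈680/120⌉ = 6 trucks.
An optimal packing achieves that bound: [107,11] [94,17] [85,30] [77,40] [75,45] [53,46] → 6 trucks.
Excess: 7 − 6 = 1.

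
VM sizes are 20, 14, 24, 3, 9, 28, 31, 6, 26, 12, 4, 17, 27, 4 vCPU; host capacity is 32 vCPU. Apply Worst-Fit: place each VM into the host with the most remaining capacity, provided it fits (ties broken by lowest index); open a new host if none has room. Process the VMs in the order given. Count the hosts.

Put 20 vCPU in host 1; 12 vCPU remain.
Put 14 vCPU in host 2; 18 vCPU remain.
Put 24 vCPU in host 3; 8 vCPU remain.
Put 3 vCPU in host 2; 15 vCPU remain.
Put 9 vCPU in host 2; 6 vCPU remain.
Put 28 vCPU in host 4; 4 vCPU remain.
Put 31 vCPU in host 5; 1 vCPU remain.
Put 6 vCPU in host 1; 6 vCPU remain.
Put 26 vCPU in host 6; 6 vCPU remain.
Put 12 vCPU in host 7; 20 vCPU remain.
Put 4 vCPU in host 7; 16 vCPU remain.
Put 17 vCPU in host 8; 15 vCPU remain.
Put 27 vCPU in host 9; 5 vCPU remain.
Put 4 vCPU in host 7; 12 vCPU remain.

9 hosts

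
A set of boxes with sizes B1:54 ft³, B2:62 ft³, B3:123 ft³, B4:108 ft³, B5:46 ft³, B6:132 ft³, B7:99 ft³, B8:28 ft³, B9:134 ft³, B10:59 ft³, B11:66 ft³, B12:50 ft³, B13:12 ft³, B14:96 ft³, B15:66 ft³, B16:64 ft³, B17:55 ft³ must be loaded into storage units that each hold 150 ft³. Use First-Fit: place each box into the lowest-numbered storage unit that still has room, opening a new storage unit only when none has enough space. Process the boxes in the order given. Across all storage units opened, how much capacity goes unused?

246

B1 (54 ft³) → storage unit 1 (remaining 96 ft³)
B2 (62 ft³) → storage unit 1 (remaining 34 ft³)
B3 (123 ft³) → storage unit 2 (remaining 27 ft³)
B4 (108 ft³) → storage unit 3 (remaining 42 ft³)
B5 (46 ft³) → storage unit 4 (remaining 104 ft³)
B6 (132 ft³) → storage unit 5 (remaining 18 ft³)
B7 (99 ft³) → storage unit 4 (remaining 5 ft³)
B8 (28 ft³) → storage unit 1 (remaining 6 ft³)
B9 (134 ft³) → storage unit 6 (remaining 16 ft³)
B10 (59 ft³) → storage unit 7 (remaining 91 ft³)
B11 (66 ft³) → storage unit 7 (remaining 25 ft³)
B12 (50 ft³) → storage unit 8 (remaining 100 ft³)
B13 (12 ft³) → storage unit 2 (remaining 15 ft³)
B14 (96 ft³) → storage unit 8 (remaining 4 ft³)
B15 (66 ft³) → storage unit 9 (remaining 84 ft³)
B16 (64 ft³) → storage unit 9 (remaining 20 ft³)
B17 (55 ft³) → storage unit 10 (remaining 95 ft³)
10 storage units × 150 ft³ = 1500 ft³; used 1254 ft³; unused 246 ft³.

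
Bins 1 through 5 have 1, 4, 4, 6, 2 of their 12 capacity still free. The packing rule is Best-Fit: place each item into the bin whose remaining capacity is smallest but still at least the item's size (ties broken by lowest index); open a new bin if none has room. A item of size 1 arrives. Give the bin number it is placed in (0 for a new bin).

Bins with room: bin 1 (1), bin 2 (4), bin 3 (4), bin 4 (6), bin 5 (2).
Tightest fit is bin 1 with 1 free.

1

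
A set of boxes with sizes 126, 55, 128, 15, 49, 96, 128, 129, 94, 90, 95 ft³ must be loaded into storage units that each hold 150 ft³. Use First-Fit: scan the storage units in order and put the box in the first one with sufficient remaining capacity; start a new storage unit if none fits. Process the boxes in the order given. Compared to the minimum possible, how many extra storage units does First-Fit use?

First-Fit: [126,15] [55,49] [128] [96] [128] [129] [94] [90] [95] → 9 storage units.
8 boxes exceed 75 ft³ (half the capacity), and no two of those can share a storage unit, so at least 8 storage units are needed.
An optimal packing achieves that bound: [129,15] [128] [128] [126] [96,49] [95,55] [94] [90] → 8 storage units.
Excess: 9 − 8 = 1.

1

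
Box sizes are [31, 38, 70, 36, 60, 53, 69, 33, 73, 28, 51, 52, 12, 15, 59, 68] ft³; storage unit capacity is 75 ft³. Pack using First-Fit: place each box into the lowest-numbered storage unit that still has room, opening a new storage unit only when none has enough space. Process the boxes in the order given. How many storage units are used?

31 ft³ → storage unit 1 (remaining 44 ft³)
38 ft³ → storage unit 1 (remaining 6 ft³)
70 ft³ → storage unit 2 (remaining 5 ft³)
36 ft³ → storage unit 3 (remaining 39 ft³)
60 ft³ → storage unit 4 (remaining 15 ft³)
53 ft³ → storage unit 5 (remaining 22 ft³)
69 ft³ → storage unit 6 (remaining 6 ft³)
33 ft³ → storage unit 3 (remaining 6 ft³)
73 ft³ → storage unit 7 (remaining 2 ft³)
28 ft³ → storage unit 8 (remaining 47 ft³)
51 ft³ → storage unit 9 (remaining 24 ft³)
52 ft³ → storage unit 10 (remaining 23 ft³)
12 ft³ → storage unit 4 (remaining 3 ft³)
15 ft³ → storage unit 5 (remaining 7 ft³)
59 ft³ → storage unit 11 (remaining 16 ft³)
68 ft³ → storage unit 12 (remaining 7 ft³)
Final storage units: [31,38] [70] [36,33] [60,12] [53,15] [69] [73] [28] [51] [52] [59] [68].

12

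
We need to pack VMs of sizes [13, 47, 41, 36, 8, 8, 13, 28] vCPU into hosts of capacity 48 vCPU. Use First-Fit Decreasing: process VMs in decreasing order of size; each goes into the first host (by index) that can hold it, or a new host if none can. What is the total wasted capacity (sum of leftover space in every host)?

Sorted descending: 47, 41, 36, 28, 13, 13, 8, 8.
host 1: place 47 vCPU, 1 vCPU left
host 2: place 41 vCPU, 7 vCPU left
host 3: place 36 vCPU, 12 vCPU left
host 4: place 28 vCPU, 20 vCPU left
host 4: place 13 vCPU, 7 vCPU left
host 5: place 13 vCPU, 35 vCPU left
host 3: place 8 vCPU, 4 vCPU left
host 5: place 8 vCPU, 27 vCPU left
5 hosts × 48 vCPU = 240 vCPU; used 194 vCPU; unused 46 vCPU.

46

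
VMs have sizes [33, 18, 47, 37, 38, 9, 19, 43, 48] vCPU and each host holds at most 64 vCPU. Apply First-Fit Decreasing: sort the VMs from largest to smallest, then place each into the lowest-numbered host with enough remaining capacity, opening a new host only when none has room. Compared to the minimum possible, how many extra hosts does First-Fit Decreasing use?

0

First-Fit Decreasing: [48,9] [47] [43,19] [38,18] [37] [33] → 6 hosts.
6 VMs exceed 32 vCPU (half the capacity), and no two of those can share a host, so at least 6 hosts are needed.
So 6 is already optimal.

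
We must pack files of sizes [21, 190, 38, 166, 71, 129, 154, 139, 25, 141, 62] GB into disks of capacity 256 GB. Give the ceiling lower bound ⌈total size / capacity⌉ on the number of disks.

5 disks

Total size = 21 + 190 + 38 + 166 + 71 + 129 + 154 + 139 + 25 + 141 + 62 = 1136 GB.
⌈1136 / 256⌉ = 5.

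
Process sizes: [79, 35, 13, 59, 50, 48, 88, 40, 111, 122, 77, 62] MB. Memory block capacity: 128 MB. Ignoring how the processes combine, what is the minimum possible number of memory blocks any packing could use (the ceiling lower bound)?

7 memory blocks

Total size = 79 + 35 + 13 + 59 + 50 + 48 + 88 + 40 + 111 + 122 + 77 + 62 = 784 MB.
⌈784 / 128⌉ = 7.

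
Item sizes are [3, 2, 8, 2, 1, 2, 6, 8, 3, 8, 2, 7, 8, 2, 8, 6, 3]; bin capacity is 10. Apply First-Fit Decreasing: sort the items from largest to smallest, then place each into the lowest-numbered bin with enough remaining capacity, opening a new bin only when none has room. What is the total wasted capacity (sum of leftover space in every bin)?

Sorted descending: 8, 8, 8, 8, 8, 7, 6, 6, 3, 3, 3, 2, 2, 2, 2, 2, 1.
bin 1: place 8, 2 left
bin 2: place 8, 2 left
bin 3: place 8, 2 left
bin 4: place 8, 2 left
bin 5: place 8, 2 left
bin 6: place 7, 3 left
bin 7: place 6, 4 left
bin 8: place 6, 4 left
bin 6: place 3, 0 left
bin 7: place 3, 1 left
bin 8: place 3, 1 left
bin 1: place 2, 0 left
bin 2: place 2, 0 left
bin 3: place 2, 0 left
bin 4: place 2, 0 left
bin 5: place 2, 0 left
bin 7: place 1, 0 left
8 bins × 10 = 80; used 79; unused 1.

1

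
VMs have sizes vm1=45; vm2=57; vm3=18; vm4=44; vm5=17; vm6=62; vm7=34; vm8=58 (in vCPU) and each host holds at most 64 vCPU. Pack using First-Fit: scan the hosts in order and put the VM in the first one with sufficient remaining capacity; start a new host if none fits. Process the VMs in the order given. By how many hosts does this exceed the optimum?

0

First-Fit: [45,18] [57] [44,17] [62] [34] [58] → 6 hosts.
Total size 335 vCPU; any packing needs at least ⌈335/64⌉ = 6 hosts.
So 6 is already optimal.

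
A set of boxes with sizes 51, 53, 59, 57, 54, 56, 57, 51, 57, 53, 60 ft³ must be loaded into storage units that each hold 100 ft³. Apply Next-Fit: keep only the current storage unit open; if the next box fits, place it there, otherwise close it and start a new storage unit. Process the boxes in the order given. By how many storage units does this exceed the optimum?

0

Next-Fit: [51] [53] [59] [57] [54] [56] [57] [51] [57] [53] [60] → 11 storage units.
11 boxes exceed 50 ft³ (half the capacity), and no two of those can share a storage unit, so at least 11 storage units are needed.
So 11 is already optimal.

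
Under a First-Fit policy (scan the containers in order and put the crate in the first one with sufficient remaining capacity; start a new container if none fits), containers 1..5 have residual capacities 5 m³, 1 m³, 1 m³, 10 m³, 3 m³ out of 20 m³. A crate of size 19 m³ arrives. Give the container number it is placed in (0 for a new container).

0

No container has ≥ 19 m³ free, so a new container is opened.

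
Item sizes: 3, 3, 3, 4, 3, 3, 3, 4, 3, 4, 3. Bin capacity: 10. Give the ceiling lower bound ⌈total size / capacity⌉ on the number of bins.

4 bins

Total size = 3 + 3 + 3 + 4 + 3 + 3 + 3 + 4 + 3 + 4 + 3 = 36.
⌈36 / 10⌉ = 4.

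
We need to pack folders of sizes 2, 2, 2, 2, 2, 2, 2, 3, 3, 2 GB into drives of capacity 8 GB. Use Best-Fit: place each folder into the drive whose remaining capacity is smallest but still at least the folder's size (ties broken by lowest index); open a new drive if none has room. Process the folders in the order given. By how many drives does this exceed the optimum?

0

Best-Fit: [2,2,2,2] [2,2,2,2] [3,3] → 3 drives.
Total size 22 GB; any packing needs at least ⌈22/8⌉ = 3 drives.
So 3 is already optimal.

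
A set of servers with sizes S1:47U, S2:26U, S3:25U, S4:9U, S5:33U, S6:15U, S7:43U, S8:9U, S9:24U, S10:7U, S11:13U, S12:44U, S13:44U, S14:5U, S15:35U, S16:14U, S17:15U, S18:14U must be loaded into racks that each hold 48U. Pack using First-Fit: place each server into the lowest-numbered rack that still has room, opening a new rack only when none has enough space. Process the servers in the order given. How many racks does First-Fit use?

10

S1 (47U) → rack 1 (remaining 1U)
S2 (26U) → rack 2 (remaining 22U)
S3 (25U) → rack 3 (remaining 23U)
S4 (9U) → rack 2 (remaining 13U)
S5 (33U) → rack 4 (remaining 15U)
S6 (15U) → rack 3 (remaining 8U)
S7 (43U) → rack 5 (remaining 5U)
S8 (9U) → rack 2 (remaining 4U)
S9 (24U) → rack 6 (remaining 24U)
S10 (7U) → rack 3 (remaining 1U)
S11 (13U) → rack 4 (remaining 2U)
S12 (44U) → rack 7 (remaining 4U)
S13 (44U) → rack 8 (remaining 4U)
S14 (5U) → rack 5 (remaining 0U)
S15 (35U) → rack 9 (remaining 13U)
S16 (14U) → rack 6 (remaining 10U)
S17 (15U) → rack 10 (remaining 33U)
S18 (14U) → rack 10 (remaining 19U)
Final racks: [47] [26,9,9] [25,15,7] [33,13] [43,5] [24,14] [44] [44] [35] [15,14].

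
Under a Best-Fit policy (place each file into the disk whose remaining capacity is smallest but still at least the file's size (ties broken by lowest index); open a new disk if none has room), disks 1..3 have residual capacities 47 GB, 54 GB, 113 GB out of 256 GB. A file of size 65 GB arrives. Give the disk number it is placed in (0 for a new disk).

Disks with room: disk 3 (113 GB).
Tightest fit is disk 3 with 113 GB free.

3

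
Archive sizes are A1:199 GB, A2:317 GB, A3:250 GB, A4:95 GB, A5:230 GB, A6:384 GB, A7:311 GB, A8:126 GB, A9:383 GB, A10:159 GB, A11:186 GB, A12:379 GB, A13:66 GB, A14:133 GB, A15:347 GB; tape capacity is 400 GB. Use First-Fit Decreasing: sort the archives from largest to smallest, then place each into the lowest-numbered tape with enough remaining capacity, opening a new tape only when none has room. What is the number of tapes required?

10

Sorted descending: 384, 383, 379, 347, 317, 311, 250, 230, 199, 186, 159, 133, 126, 95, 66.
Put 384 GB in tape 1; 16 GB remain.
Put 383 GB in tape 2; 17 GB remain.
Put 379 GB in tape 3; 21 GB remain.
Put 347 GB in tape 4; 53 GB remain.
Put 317 GB in tape 5; 83 GB remain.
Put 311 GB in tape 6; 89 GB remain.
Put 250 GB in tape 7; 150 GB remain.
Put 230 GB in tape 8; 170 GB remain.
Put 199 GB in tape 9; 201 GB remain.
Put 186 GB in tape 9; 15 GB remain.
Put 159 GB in tape 8; 11 GB remain.
Put 133 GB in tape 7; 17 GB remain.
Put 126 GB in tape 10; 274 GB remain.
Put 95 GB in tape 10; 179 GB remain.
Put 66 GB in tape 5; 17 GB remain.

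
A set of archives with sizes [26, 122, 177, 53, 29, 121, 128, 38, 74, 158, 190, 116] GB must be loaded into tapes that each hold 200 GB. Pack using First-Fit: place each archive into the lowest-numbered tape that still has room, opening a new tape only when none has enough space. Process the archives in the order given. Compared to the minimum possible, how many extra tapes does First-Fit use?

0

First-Fit: [26,122,29] [177] [53,121] [128,38] [74,116] [158] [190] → 7 tapes.
Total size 1232 GB; any packing needs at least ⌈1232/200⌉ = 7 tapes.
So 7 is already optimal.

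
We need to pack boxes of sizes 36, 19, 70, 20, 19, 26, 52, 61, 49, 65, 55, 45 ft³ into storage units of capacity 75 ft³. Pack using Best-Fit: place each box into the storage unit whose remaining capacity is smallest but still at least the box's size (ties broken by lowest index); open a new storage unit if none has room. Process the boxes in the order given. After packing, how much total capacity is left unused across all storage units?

158

36 ft³ → storage unit 1 (remaining 39 ft³)
19 ft³ → storage unit 1 (remaining 20 ft³)
70 ft³ → storage unit 2 (remaining 5 ft³)
20 ft³ → storage unit 1 (remaining 0 ft³)
19 ft³ → storage unit 3 (remaining 56 ft³)
26 ft³ → storage unit 3 (remaining 30 ft³)
52 ft³ → storage unit 4 (remaining 23 ft³)
61 ft³ → storage unit 5 (remaining 14 ft³)
49 ft³ → storage unit 6 (remaining 26 ft³)
65 ft³ → storage unit 7 (remaining 10 ft³)
55 ft³ → storage unit 8 (remaining 20 ft³)
45 ft³ → storage unit 9 (remaining 30 ft³)
9 storage units × 75 ft³ = 675 ft³; used 517 ft³; unused 158 ft³.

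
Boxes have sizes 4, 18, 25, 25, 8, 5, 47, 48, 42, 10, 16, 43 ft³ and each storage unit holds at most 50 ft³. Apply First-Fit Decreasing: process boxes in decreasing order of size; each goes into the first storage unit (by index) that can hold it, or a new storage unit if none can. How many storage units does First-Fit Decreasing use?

Sorted descending: 48, 47, 43, 42, 25, 25, 18, 16, 10, 8, 5, 4.
Put 48 ft³ in storage unit 1; 2 ft³ remain.
Put 47 ft³ in storage unit 2; 3 ft³ remain.
Put 43 ft³ in storage unit 3; 7 ft³ remain.
Put 42 ft³ in storage unit 4; 8 ft³ remain.
Put 25 ft³ in storage unit 5; 25 ft³ remain.
Put 25 ft³ in storage unit 5; 0 ft³ remain.
Put 18 ft³ in storage unit 6; 32 ft³ remain.
Put 16 ft³ in storage unit 6; 16 ft³ remain.
Put 10 ft³ in storage unit 6; 6 ft³ remain.
Put 8 ft³ in storage unit 4; 0 ft³ remain.
Put 5 ft³ in storage unit 3; 2 ft³ remain.
Put 4 ft³ in storage unit 6; 2 ft³ remain.
Final storage units: [48] [47] [43,5] [42,8] [25,25] [18,16,10,4].

6 storage units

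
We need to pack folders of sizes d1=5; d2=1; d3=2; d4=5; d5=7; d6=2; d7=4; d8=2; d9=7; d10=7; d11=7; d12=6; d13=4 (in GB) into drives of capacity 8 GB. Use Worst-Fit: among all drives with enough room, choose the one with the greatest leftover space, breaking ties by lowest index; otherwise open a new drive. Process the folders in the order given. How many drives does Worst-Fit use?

9 drives

d1 (5 GB) → drive 1 (remaining 3 GB)
d2 (1 GB) → drive 1 (remaining 2 GB)
d3 (2 GB) → drive 1 (remaining 0 GB)
d4 (5 GB) → drive 2 (remaining 3 GB)
d5 (7 GB) → drive 3 (remaining 1 GB)
d6 (2 GB) → drive 2 (remaining 1 GB)
d7 (4 GB) → drive 4 (remaining 4 GB)
d8 (2 GB) → drive 4 (remaining 2 GB)
d9 (7 GB) → drive 5 (remaining 1 GB)
d10 (7 GB) → drive 6 (remaining 1 GB)
d11 (7 GB) → drive 7 (remaining 1 GB)
d12 (6 GB) → drive 8 (remaining 2 GB)
d13 (4 GB) → drive 9 (remaining 4 GB)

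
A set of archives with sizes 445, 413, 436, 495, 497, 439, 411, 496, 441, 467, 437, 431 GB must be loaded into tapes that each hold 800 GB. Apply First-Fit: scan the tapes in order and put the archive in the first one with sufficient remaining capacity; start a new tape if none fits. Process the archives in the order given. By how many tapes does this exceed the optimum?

0

First-Fit: [445] [413] [436] [495] [497] [439] [411] [496] [441] [467] [437] [431] → 12 tapes.
12 archives exceed 400 GB (half the capacity), and no two of those can share a tape, so at least 12 tapes are needed.
So 12 is already optimal.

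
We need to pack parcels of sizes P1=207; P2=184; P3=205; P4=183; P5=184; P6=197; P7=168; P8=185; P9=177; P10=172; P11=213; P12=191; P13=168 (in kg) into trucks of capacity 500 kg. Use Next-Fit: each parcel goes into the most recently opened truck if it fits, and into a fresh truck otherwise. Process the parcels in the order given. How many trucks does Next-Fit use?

P1 (207 kg) → truck 1 (remaining 293 kg)
P2 (184 kg) → truck 1 (remaining 109 kg)
P3 (205 kg) → truck 2 (remaining 295 kg)
P4 (183 kg) → truck 2 (remaining 112 kg)
P5 (184 kg) → truck 3 (remaining 316 kg)
P6 (197 kg) → truck 3 (remaining 119 kg)
P7 (168 kg) → truck 4 (remaining 332 kg)
P8 (185 kg) → truck 4 (remaining 147 kg)
P9 (177 kg) → truck 5 (remaining 323 kg)
P10 (172 kg) → truck 5 (remaining 151 kg)
P11 (213 kg) → truck 6 (remaining 287 kg)
P12 (191 kg) → truck 6 (remaining 96 kg)
P13 (168 kg) → truck 7 (remaining 332 kg)

7 trucks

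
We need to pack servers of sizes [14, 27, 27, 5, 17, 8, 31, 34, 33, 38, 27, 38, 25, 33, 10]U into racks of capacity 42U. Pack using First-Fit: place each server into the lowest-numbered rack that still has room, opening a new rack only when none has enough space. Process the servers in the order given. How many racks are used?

10

14U → rack 1 (remaining 28U)
27U → rack 1 (remaining 1U)
27U → rack 2 (remaining 15U)
5U → rack 2 (remaining 10U)
17U → rack 3 (remaining 25U)
8U → rack 2 (remaining 2U)
31U → rack 4 (remaining 11U)
34U → rack 5 (remaining 8U)
33U → rack 6 (remaining 9U)
38U → rack 7 (remaining 4U)
27U → rack 8 (remaining 15U)
38U → rack 9 (remaining 4U)
25U → rack 3 (remaining 0U)
33U → rack 10 (remaining 9U)
10U → rack 4 (remaining 1U)
Final racks: [14,27] [27,5,8] [17,25] [31,10] [34] [33] [38] [27] [38] [33].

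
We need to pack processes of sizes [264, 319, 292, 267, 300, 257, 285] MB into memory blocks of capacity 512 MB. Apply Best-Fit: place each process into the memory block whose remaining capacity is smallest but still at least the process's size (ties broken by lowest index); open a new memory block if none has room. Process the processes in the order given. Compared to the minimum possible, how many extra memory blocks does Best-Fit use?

0

Best-Fit: [264] [319] [292] [267] [300] [257] [285] → 7 memory blocks.
7 processes exceed 256 MB (half the capacity), and no two of those can share a memory block, so at least 7 memory blocks are needed.
So 7 is already optimal.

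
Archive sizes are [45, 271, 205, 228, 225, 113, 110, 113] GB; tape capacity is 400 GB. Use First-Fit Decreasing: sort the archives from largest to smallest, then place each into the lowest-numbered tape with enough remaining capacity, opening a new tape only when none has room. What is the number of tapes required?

4

Sorted descending: 271, 228, 225, 205, 113, 113, 110, 45.
tape 1: place 271 GB, 129 GB left
tape 2: place 228 GB, 172 GB left
tape 3: place 225 GB, 175 GB left
tape 4: place 205 GB, 195 GB left
tape 1: place 113 GB, 16 GB left
tape 2: place 113 GB, 59 GB left
tape 3: place 110 GB, 65 GB left
tape 2: place 45 GB, 14 GB left
Final tapes: [271,113] [228,113,45] [225,110] [205].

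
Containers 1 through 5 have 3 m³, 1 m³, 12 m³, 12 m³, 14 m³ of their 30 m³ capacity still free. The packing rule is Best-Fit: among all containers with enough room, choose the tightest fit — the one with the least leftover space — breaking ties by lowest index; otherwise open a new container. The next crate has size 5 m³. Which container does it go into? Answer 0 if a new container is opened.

3

Containers with room: container 3 (12 m³), container 4 (12 m³), container 5 (14 m³).
Tightest fit is container 3 with 12 m³ free.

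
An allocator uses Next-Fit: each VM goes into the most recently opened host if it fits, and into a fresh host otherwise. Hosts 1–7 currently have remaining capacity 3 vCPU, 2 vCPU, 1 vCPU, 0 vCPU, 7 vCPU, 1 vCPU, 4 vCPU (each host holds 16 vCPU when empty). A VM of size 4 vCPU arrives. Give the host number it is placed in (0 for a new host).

Next-Fit only looks at host 7, which has 4 vCPU free.
4 vCPU fits there.

7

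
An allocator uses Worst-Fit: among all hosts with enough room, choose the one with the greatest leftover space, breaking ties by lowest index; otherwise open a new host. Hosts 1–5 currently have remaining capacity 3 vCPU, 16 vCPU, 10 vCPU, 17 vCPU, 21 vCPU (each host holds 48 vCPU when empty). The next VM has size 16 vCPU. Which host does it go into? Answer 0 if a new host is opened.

5

Hosts with room: host 2 (16 vCPU), host 4 (17 vCPU), host 5 (21 vCPU).
Most room is host 5 with 21 vCPU free.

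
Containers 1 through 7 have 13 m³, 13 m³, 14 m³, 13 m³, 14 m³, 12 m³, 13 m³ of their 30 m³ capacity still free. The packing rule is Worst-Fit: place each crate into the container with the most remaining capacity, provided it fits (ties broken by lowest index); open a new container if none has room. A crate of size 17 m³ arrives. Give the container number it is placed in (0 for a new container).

0

No container has ≥ 17 m³ free, so a new container is opened.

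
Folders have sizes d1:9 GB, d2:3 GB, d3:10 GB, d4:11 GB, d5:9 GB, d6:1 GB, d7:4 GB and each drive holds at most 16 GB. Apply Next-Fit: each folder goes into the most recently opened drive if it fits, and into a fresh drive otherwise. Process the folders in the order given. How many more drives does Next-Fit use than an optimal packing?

Next-Fit: [9,3] [10] [11] [9,1,4] → 4 drives.
4 folders exceed 8 GB (half the capacity), and no two of those can share a drive, so at least 4 drives are needed.
So 4 is already optimal.

0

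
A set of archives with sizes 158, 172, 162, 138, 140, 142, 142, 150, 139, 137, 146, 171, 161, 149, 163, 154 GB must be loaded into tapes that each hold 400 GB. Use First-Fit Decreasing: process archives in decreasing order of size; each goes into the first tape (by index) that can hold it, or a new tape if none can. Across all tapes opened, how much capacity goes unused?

Sorted descending: 172, 171, 163, 162, 161, 158, 154, 150, 149, 146, 142, 142, 140, 139, 138, 137.
Put 172 GB in tape 1; 228 GB remain.
Put 171 GB in tape 1; 57 GB remain.
Put 163 GB in tape 2; 237 GB remain.
Put 162 GB in tape 2; 75 GB remain.
Put 161 GB in tape 3; 239 GB remain.
Put 158 GB in tape 3; 81 GB remain.
Put 154 GB in tape 4; 246 GB remain.
Put 150 GB in tape 4; 96 GB remain.
Put 149 GB in tape 5; 251 GB remain.
Put 146 GB in tape 5; 105 GB remain.
Put 142 GB in tape 6; 258 GB remain.
Put 142 GB in tape 6; 116 GB remain.
Put 140 GB in tape 7; 260 GB remain.
Put 139 GB in tape 7; 121 GB remain.
Put 138 GB in tape 8; 262 GB remain.
Put 137 GB in tape 8; 125 GB remain.
8 tapes × 400 GB = 3200 GB; used 2424 GB; unused 776 GB.

776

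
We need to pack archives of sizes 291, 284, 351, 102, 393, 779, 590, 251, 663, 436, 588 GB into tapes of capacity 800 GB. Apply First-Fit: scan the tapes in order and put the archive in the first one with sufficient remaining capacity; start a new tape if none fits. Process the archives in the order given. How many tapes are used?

7 tapes

291 GB → tape 1 (remaining 509 GB)
284 GB → tape 1 (remaining 225 GB)
351 GB → tape 2 (remaining 449 GB)
102 GB → tape 1 (remaining 123 GB)
393 GB → tape 2 (remaining 56 GB)
779 GB → tape 3 (remaining 21 GB)
590 GB → tape 4 (remaining 210 GB)
251 GB → tape 5 (remaining 549 GB)
663 GB → tape 6 (remaining 137 GB)
436 GB → tape 5 (remaining 113 GB)
588 GB → tape 7 (remaining 212 GB)
Final tapes: [291,284,102] [351,393] [779] [590] [251,436] [663] [588].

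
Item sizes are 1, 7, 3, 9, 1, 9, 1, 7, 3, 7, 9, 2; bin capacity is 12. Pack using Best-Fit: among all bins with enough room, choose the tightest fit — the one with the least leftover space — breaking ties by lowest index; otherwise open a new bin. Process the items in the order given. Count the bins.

6 bins

1 → bin 1 (remaining 11)
7 → bin 1 (remaining 4)
3 → bin 1 (remaining 1)
9 → bin 2 (remaining 3)
1 → bin 1 (remaining 0)
9 → bin 3 (remaining 3)
1 → bin 2 (remaining 2)
7 → bin 4 (remaining 5)
3 → bin 3 (remaining 0)
7 → bin 5 (remaining 5)
9 → bin 6 (remaining 3)
2 → bin 2 (remaining 0)
Final bins: [1,7,3,1] [9,1,2] [9,3] [7] [7] [9].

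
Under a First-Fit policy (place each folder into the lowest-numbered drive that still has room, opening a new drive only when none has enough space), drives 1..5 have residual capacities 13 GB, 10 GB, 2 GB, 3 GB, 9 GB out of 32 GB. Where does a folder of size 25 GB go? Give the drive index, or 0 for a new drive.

No drive has ≥ 25 GB free, so a new drive is opened.

0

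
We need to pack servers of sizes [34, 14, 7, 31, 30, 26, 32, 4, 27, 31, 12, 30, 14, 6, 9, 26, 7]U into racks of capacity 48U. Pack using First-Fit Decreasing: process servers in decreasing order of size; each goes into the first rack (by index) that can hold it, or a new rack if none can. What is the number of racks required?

Sorted descending: 34, 32, 31, 31, 30, 30, 27, 26, 26, 14, 14, 12, 9, 7, 7, 6, 4.
Put 34U in rack 1; 14U remain.
Put 32U in rack 2; 16U remain.
Put 31U in rack 3; 17U remain.
Put 31U in rack 4; 17U remain.
Put 30U in rack 5; 18U remain.
Put 30U in rack 6; 18U remain.
Put 27U in rack 7; 21U remain.
Put 26U in rack 8; 22U remain.
Put 26U in rack 9; 22U remain.
Put 14U in rack 1; 0U remain.
Put 14U in rack 2; 2U remain.
Put 12U in rack 3; 5U remain.
Put 9U in rack 4; 8U remain.
Put 7U in rack 4; 1U remain.
Put 7U in rack 5; 11U remain.
Put 6U in rack 5; 5U remain.
Put 4U in rack 3; 1U remain.

9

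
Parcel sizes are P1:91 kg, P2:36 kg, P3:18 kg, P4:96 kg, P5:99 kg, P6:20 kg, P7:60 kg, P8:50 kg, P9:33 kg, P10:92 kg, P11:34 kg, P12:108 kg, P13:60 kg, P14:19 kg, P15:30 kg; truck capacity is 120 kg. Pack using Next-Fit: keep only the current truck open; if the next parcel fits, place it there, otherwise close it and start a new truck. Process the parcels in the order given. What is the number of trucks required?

10 trucks

truck 1: place P1 (91 kg), 29 kg left
truck 2: place P2 (36 kg), 84 kg left
truck 2: place P3 (18 kg), 66 kg left
truck 3: place P4 (96 kg), 24 kg left
truck 4: place P5 (99 kg), 21 kg left
truck 4: place P6 (20 kg), 1 kg left
truck 5: place P7 (60 kg), 60 kg left
truck 5: place P8 (50 kg), 10 kg left
truck 6: place P9 (33 kg), 87 kg left
truck 7: place P10 (92 kg), 28 kg left
truck 8: place P11 (34 kg), 86 kg left
truck 9: place P12 (108 kg), 12 kg left
truck 10: place P13 (60 kg), 60 kg left
truck 10: place P14 (19 kg), 41 kg left
truck 10: place P15 (30 kg), 11 kg left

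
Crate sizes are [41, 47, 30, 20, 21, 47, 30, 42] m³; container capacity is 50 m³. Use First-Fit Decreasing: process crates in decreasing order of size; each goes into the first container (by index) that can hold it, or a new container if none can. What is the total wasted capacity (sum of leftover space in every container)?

72

Sorted descending: 47, 47, 42, 41, 30, 30, 21, 20.
container 1: place 47 m³, 3 m³ left
container 2: place 47 m³, 3 m³ left
container 3: place 42 m³, 8 m³ left
container 4: place 41 m³, 9 m³ left
container 5: place 30 m³, 20 m³ left
container 6: place 30 m³, 20 m³ left
container 7: place 21 m³, 29 m³ left
container 5: place 20 m³, 0 m³ left
7 containers × 50 m³ = 350 m³; used 278 m³; unused 72 m³.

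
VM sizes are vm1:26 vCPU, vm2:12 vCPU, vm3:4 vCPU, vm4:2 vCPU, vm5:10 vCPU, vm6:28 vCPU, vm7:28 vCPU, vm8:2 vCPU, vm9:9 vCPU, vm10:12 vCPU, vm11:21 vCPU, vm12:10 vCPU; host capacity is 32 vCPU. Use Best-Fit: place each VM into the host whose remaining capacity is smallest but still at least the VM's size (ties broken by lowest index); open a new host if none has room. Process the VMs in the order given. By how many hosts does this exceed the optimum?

Best-Fit: [26,4,2] [12,10,9] [28,2] [28] [12] [21,10] → 6 hosts.
Total size 164 vCPU; any packing needs at least ⌈164/32⌉ = 6 hosts.
So 6 is already optimal.

0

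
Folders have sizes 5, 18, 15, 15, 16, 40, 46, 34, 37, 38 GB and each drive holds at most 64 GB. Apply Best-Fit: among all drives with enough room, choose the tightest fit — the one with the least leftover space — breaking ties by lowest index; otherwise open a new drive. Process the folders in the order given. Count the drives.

5 GB → drive 1 (remaining 59 GB)
18 GB → drive 1 (remaining 41 GB)
15 GB → drive 1 (remaining 26 GB)
15 GB → drive 1 (remaining 11 GB)
16 GB → drive 2 (remaining 48 GB)
40 GB → drive 2 (remaining 8 GB)
46 GB → drive 3 (remaining 18 GB)
34 GB → drive 4 (remaining 30 GB)
37 GB → drive 5 (remaining 27 GB)
38 GB → drive 6 (remaining 26 GB)
Final drives: [5,18,15,15] [16,40] [46] [34] [37] [38].

6 drives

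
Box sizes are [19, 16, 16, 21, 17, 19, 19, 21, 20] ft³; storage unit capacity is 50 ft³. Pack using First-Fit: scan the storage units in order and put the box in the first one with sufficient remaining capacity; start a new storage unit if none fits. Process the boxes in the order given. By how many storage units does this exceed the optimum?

1

First-Fit: [19,16] [16,21] [17,19] [19,21] [20] → 5 storage units.
Total size 168 ft³; any packing needs at least ⌈168/50⌉ = 4 storage units.
An optimal packing achieves that bound: [21,21] [20,19] [19,19] [17,16,16] → 4 storage units.
Excess: 5 − 4 = 1.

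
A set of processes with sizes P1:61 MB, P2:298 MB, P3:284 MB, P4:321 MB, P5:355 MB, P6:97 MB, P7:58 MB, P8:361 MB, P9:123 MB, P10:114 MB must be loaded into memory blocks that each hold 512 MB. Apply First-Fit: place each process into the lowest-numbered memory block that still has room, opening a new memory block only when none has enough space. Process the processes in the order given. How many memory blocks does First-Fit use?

5 memory blocks

memory block 1: place P1 (61 MB), 451 MB left
memory block 1: place P2 (298 MB), 153 MB left
memory block 2: place P3 (284 MB), 228 MB left
memory block 3: place P4 (321 MB), 191 MB left
memory block 4: place P5 (355 MB), 157 MB left
memory block 1: place P6 (97 MB), 56 MB left
memory block 2: place P7 (58 MB), 170 MB left
memory block 5: place P8 (361 MB), 151 MB left
memory block 2: place P9 (123 MB), 47 MB left
memory block 3: place P10 (114 MB), 77 MB left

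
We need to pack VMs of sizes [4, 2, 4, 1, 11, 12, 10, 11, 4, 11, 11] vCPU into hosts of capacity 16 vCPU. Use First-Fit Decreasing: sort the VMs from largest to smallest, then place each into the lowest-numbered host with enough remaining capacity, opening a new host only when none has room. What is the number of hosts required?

Sorted descending: 12, 11, 11, 11, 11, 10, 4, 4, 4, 2, 1.
12 vCPU → host 1 (remaining 4 vCPU)
11 vCPU → host 2 (remaining 5 vCPU)
11 vCPU → host 3 (remaining 5 vCPU)
11 vCPU → host 4 (remaining 5 vCPU)
11 vCPU → host 5 (remaining 5 vCPU)
10 vCPU → host 6 (remaining 6 vCPU)
4 vCPU → host 1 (remaining 0 vCPU)
4 vCPU → host 2 (remaining 1 vCPU)
4 vCPU → host 3 (remaining 1 vCPU)
2 vCPU → host 4 (remaining 3 vCPU)
1 vCPU → host 2 (remaining 0 vCPU)
Final hosts: [12,4] [11,4,1] [11,4] [11,2] [11] [10].

6 hosts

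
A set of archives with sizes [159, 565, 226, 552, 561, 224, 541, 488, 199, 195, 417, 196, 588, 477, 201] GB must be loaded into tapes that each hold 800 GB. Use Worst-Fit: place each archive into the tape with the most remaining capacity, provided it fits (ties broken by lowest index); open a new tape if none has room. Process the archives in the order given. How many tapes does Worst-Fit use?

8

tape 1: place 159 GB, 641 GB left
tape 1: place 565 GB, 76 GB left
tape 2: place 226 GB, 574 GB left
tape 2: place 552 GB, 22 GB left
tape 3: place 561 GB, 239 GB left
tape 3: place 224 GB, 15 GB left
tape 4: place 541 GB, 259 GB left
tape 5: place 488 GB, 312 GB left
tape 5: place 199 GB, 113 GB left
tape 4: place 195 GB, 64 GB left
tape 6: place 417 GB, 383 GB left
tape 6: place 196 GB, 187 GB left
tape 7: place 588 GB, 212 GB left
tape 8: place 477 GB, 323 GB left
tape 8: place 201 GB, 122 GB left
Final tapes: [159,565] [226,552] [561,224] [541,195] [488,199] [417,196] [588] [477,201].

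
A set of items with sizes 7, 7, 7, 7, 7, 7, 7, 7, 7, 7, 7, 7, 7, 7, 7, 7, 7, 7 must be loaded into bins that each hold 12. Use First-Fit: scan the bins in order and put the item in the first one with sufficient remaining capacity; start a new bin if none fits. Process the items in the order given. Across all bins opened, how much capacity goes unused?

90

bin 1: place 7, 5 left
bin 2: place 7, 5 left
bin 3: place 7, 5 left
bin 4: place 7, 5 left
bin 5: place 7, 5 left
bin 6: place 7, 5 left
bin 7: place 7, 5 left
bin 8: place 7, 5 left
bin 9: place 7, 5 left
bin 10: place 7, 5 left
bin 11: place 7, 5 left
bin 12: place 7, 5 left
bin 13: place 7, 5 left
bin 14: place 7, 5 left
bin 15: place 7, 5 left
bin 16: place 7, 5 left
bin 17: place 7, 5 left
bin 18: place 7, 5 left
18 bins × 12 = 216; used 126; unused 90.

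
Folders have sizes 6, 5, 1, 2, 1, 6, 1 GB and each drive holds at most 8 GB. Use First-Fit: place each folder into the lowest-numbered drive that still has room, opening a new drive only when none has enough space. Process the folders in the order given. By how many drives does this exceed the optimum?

0

First-Fit: [6,1,1] [5,2,1] [6] → 3 drives.
Total size 22 GB; any packing needs at least ⌈22/8⌉ = 3 drives.
So 3 is already optimal.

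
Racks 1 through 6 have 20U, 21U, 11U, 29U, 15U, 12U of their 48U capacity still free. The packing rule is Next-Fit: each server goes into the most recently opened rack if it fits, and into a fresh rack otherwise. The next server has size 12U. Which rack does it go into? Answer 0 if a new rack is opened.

6

Next-Fit only looks at rack 6, which has 12U free.
12U fits there.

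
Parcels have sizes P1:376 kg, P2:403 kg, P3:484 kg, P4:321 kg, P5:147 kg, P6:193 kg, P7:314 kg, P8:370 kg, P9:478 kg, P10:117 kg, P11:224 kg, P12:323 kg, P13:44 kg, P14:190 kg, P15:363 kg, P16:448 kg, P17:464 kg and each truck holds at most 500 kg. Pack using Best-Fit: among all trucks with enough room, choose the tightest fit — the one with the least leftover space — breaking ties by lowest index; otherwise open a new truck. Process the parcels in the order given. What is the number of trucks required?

13 trucks

Put P1 (376 kg) in truck 1; 124 kg remain.
Put P2 (403 kg) in truck 2; 97 kg remain.
Put P3 (484 kg) in truck 3; 16 kg remain.
Put P4 (321 kg) in truck 4; 179 kg remain.
Put P5 (147 kg) in truck 4; 32 kg remain.
Put P6 (193 kg) in truck 5; 307 kg remain.
Put P7 (314 kg) in truck 6; 186 kg remain.
Put P8 (370 kg) in truck 7; 130 kg remain.
Put P9 (478 kg) in truck 8; 22 kg remain.
Put P10 (117 kg) in truck 1; 7 kg remain.
Put P11 (224 kg) in truck 5; 83 kg remain.
Put P12 (323 kg) in truck 9; 177 kg remain.
Put P13 (44 kg) in truck 5; 39 kg remain.
Put P14 (190 kg) in truck 10; 310 kg remain.
Put P15 (363 kg) in truck 11; 137 kg remain.
Put P16 (448 kg) in truck 12; 52 kg remain.
Put P17 (464 kg) in truck 13; 36 kg remain.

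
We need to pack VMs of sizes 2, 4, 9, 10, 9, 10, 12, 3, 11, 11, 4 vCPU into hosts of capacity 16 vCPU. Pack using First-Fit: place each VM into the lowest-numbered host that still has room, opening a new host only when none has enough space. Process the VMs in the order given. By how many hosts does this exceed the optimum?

0

First-Fit: [2,4,9] [10,3] [9,4] [10] [12] [11] [11] → 7 hosts.
7 VMs exceed 8 vCPU (half the capacity), and no two of those can share a host, so at least 7 hosts are needed.
So 7 is already optimal.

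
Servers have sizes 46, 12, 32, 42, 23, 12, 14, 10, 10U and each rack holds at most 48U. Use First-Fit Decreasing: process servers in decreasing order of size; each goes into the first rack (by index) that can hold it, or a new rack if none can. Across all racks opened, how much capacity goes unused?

Sorted descending: 46, 42, 32, 23, 14, 12, 12, 10, 10.
46U → rack 1 (remaining 2U)
42U → rack 2 (remaining 6U)
32U → rack 3 (remaining 16U)
23U → rack 4 (remaining 25U)
14U → rack 3 (remaining 2U)
12U → rack 4 (remaining 13U)
12U → rack 4 (remaining 1U)
10U → rack 5 (remaining 38U)
10U → rack 5 (remaining 28U)
5 racks × 48U = 240U; used 201U; unused 39U.

39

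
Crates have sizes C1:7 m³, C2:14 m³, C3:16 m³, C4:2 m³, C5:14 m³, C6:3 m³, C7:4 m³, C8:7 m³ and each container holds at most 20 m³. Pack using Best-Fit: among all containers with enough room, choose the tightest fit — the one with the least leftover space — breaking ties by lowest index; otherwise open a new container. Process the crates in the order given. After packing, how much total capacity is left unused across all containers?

container 1: place C1 (7 m³), 13 m³ left
container 2: place C2 (14 m³), 6 m³ left
container 3: place C3 (16 m³), 4 m³ left
container 3: place C4 (2 m³), 2 m³ left
container 4: place C5 (14 m³), 6 m³ left
container 2: place C6 (3 m³), 3 m³ left
container 4: place C7 (4 m³), 2 m³ left
container 1: place C8 (7 m³), 6 m³ left
4 containers × 20 m³ = 80 m³; used 67 m³; unused 13 m³.

13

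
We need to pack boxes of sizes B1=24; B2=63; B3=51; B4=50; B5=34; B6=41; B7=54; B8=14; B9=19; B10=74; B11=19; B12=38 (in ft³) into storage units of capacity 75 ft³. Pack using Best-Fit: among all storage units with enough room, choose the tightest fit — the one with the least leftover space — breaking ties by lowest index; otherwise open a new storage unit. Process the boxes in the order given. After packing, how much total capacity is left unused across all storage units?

44

storage unit 1: place B1 (24 ft³), 51 ft³ left
storage unit 2: place B2 (63 ft³), 12 ft³ left
storage unit 1: place B3 (51 ft³), 0 ft³ left
storage unit 3: place B4 (50 ft³), 25 ft³ left
storage unit 4: place B5 (34 ft³), 41 ft³ left
storage unit 4: place B6 (41 ft³), 0 ft³ left
storage unit 5: place B7 (54 ft³), 21 ft³ left
storage unit 5: place B8 (14 ft³), 7 ft³ left
storage unit 3: place B9 (19 ft³), 6 ft³ left
storage unit 6: place B10 (74 ft³), 1 ft³ left
storage unit 7: place B11 (19 ft³), 56 ft³ left
storage unit 7: place B12 (38 ft³), 18 ft³ left
7 storage units × 75 ft³ = 525 ft³; used 481 ft³; unused 44 ft³.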